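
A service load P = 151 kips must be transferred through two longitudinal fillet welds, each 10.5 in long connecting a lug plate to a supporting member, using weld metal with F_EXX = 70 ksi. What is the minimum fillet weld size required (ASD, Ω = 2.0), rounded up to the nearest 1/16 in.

Total weld length L = 21 in.
Required throat t_e = P × Ω / (0.6 F_EXX × L) = 151 × 2.0 / (0.6 × 70 × 21) = 0.3424 in.
Required leg w = t_e / 0.707 = 0.4843 in → use 1/2 in.

w = 1/2 in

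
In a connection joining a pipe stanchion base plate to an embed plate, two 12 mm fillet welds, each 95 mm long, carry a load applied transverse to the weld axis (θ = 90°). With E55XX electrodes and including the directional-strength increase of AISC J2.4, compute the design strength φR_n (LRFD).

E55XX → F_EXX = 550 MPa.
t_e = 0.707 × 12 = 8.484 mm; A_we = 8.484 × 190 = 1612 mm².
Directional factor: 1.0 + 0.5 sin^1.5(90°) = 1.5.
F_nw = 0.6 × 550 × 1.5 = 495 MPa.
φR_n = 0.75 × 495 × 1612 × 10⁻³ = 598.4 kN.

φR_n ≈ 598 kN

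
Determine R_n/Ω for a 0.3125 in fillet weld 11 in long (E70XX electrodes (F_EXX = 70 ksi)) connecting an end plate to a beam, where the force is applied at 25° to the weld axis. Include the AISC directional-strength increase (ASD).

t_e = 0.707 × 0.3125 = 0.2209 in; A_we = 0.2209 × 11 = 2.43 in².
Directional factor: 1.0 + 0.5 sin^1.5(25°) = 1.137.
F_nw = 0.6 × 70 × 1.137 = 47.77 ksi.
R_n/Ω = (47.77 × 2.43) / 2.0 = 58.05 kips.

R_n/Ω ≈ 58 kips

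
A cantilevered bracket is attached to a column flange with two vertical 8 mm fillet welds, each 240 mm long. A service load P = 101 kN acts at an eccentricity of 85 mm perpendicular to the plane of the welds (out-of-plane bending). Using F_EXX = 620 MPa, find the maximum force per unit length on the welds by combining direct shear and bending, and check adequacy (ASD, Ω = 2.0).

f_max ≈ 494 N/mm; adequate

L_w = 2 × 240 = 480 mm; section modulus (unit throat) S = 2 × L²/6 = 19200 mm².
Direct shear f_v = P/L_w = 101×10³/480 = 210.4 N/mm.
Moment M = P × e = 101×10³ × 85 = 8585000 N·mm; bending f_b = M/S = 447.1 N/mm.
f_max = √(f_v² + f_b²) = √(210.4² + 447.1²) = 494.2 N/mm.
r_n/Ω = (1/2.0) × 0.6 × 620 × (0.707 × 8) = 1052 N/mm → adequate.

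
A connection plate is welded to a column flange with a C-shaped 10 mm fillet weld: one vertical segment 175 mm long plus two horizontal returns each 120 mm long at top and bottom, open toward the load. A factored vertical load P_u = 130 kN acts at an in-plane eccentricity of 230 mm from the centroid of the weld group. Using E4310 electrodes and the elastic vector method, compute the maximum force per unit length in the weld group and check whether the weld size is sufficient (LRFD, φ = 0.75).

E43XX → F_EXX = 430 MPa.
Total weld length L_w = 415 mm. Treat welds as unit-width lines.
Centroid: x̄ = 2×120×60 / 415 = 34.7 mm from the vertical weld.
Polar moment about centroid: J = I_x + I_y = [175³/12 + 2×120×87.5²] + [175×34.7² + 2(120³/12 + 120×25.3²)] = 2936000 mm³.
Direct shear f_v = P/L_w = 130×10³ / 415 = 313.3 N/mm (vertical).
Torsion M = P·e = 130×10³ × 230 = 29900000 N·mm.
Critical point at (x, y) = (85.3, 87.5) from centroid. f_tx = M·y/J = 891 N/mm; f_ty = M·x/J = 868.6 N/mm.
Resultant f_max = √[f_tx² + (f_v + f_ty)²] = √[891² + (313.3 + 868.6)²] = 1480 N/mm.
Capacity per unit length: φr_n = 0.75 × 0.6 × 430 × (0.707 × 10) = 1368 N/mm.
1480 > 1368 → NOT adequate.

f_max ≈ 1480 N/mm; NOT adequate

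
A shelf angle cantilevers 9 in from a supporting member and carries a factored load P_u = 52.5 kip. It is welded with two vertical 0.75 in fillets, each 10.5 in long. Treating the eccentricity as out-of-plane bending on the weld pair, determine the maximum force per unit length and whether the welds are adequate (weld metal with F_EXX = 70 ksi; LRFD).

L_w = 2 × 10.5 = 21 in; section modulus (unit throat) S = 2 × L²/6 = 36.75 in².
Direct shear f_v = P/L_w = 52.5/21 = 2.5 kip/in.
Moment M = P × e = 52.5 × 9 = 472.5 kip·in; bending f_b = M/S = 12.86 kip/in.
f_max = √(f_v² + f_b²) = √(2.5² + 12.86²) = 13.1 kip/in.
φr_n = 0.75 × 0.6 × 70 × (0.707 × 0.75) = 16.7 kip/in → adequate.

f_max ≈ 13.1 kip/in; adequate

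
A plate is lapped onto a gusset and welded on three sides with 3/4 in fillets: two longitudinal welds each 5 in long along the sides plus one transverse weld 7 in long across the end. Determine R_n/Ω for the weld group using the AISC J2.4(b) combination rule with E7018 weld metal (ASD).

R_n/Ω ≈ 212 kip

E70XX → F_EXX = 70 ksi.
t_e = 0.707 × 0.75 = 0.5302 in.
R_nwl = 0.6 × 70 × 0.5302 × 10 = 222.7 kip (longitudinal, 2 welds).
R_nwt = 0.6 × 70 × 0.5302 × 7 = 155.9 kip (transverse, base value).
(i) R_nwl + R_nwt = 378.6 kip; (ii) 0.85 R_nwl + 1.5 R_nwt = 423.1 kip.
R_n = max = 423.1 kip [governs: (ii)]; R_n/Ω = 211.6 kip.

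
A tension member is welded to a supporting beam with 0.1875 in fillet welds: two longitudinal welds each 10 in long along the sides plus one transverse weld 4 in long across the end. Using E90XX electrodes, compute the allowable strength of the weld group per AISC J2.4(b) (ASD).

R_n/Ω ≈ 85.9 kip

E90XX → F_EXX = 90 ksi.
t_e = 0.707 × 0.1875 = 0.1326 in.
R_nwl = 0.6 × 90 × 0.1326 × 20 = 143.2 kip (longitudinal, 2 welds).
R_nwt = 0.6 × 90 × 0.1326 × 4 = 28.63 kip (transverse, base value).
(i) R_nwl + R_nwt = 171.8 kip; (ii) 0.85 R_nwl + 1.5 R_nwt = 164.6 kip.
R_n = max = 171.8 kip [governs: (i)]; R_n/Ω = 85.9 kip.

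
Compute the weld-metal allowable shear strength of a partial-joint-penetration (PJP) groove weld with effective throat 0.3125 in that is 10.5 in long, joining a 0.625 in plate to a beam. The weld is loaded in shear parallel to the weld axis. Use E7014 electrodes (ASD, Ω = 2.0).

E70XX → F_EXX = 70 ksi.
Effective throat (given) t_e = 0.3125 in.
A_we = 0.3125 × 10.5 = 3.281 in².
F_nw = 0.6 F_EXX = 42 ksi.
R_n/Ω = (42 × 3.281) / 2.0 = 68.91 kip.

R_n/Ω ≈ 68.9 kip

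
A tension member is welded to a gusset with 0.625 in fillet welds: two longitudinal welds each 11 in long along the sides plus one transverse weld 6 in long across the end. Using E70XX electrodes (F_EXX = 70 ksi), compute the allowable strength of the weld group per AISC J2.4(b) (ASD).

t_e = 0.707 × 0.625 = 0.4419 in.
R_nwl = 0.6 × 70 × 0.4419 × 22 = 408.3 kip (longitudinal, 2 welds).
R_nwt = 0.6 × 70 × 0.4419 × 6 = 111.4 kip (transverse, base value).
(i) R_nwl + R_nwt = 519.6 kip; (ii) 0.85 R_nwl + 1.5 R_nwt = 514.1 kip.
R_n = max = 519.6 kip [governs: (i)]; R_n/Ω = 259.8 kip.

R_n/Ω ≈ 260 kip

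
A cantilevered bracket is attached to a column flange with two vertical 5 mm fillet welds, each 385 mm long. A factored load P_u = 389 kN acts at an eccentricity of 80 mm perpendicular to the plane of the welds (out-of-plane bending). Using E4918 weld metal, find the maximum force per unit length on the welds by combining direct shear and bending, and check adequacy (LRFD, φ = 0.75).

E49XX → F_EXX = 490 MPa.
L_w = 2 × 385 = 770 mm; section modulus (unit throat) S = 2 × L²/6 = 49410 mm².
Direct shear f_v = P/L_w = 389×10³/770 = 505.2 N/mm.
Moment M = P × e = 389×10³ × 80 = 31120000 N·mm; bending f_b = M/S = 629.9 N/mm.
f_max = √(f_v² + f_b²) = √(505.2² + 629.9²) = 807.4 N/mm.
φr_n = 0.75 × 0.6 × 490 × (0.707 × 5) = 779.5 N/mm → NOT adequate.

f_max ≈ 807 N/mm; NOT adequate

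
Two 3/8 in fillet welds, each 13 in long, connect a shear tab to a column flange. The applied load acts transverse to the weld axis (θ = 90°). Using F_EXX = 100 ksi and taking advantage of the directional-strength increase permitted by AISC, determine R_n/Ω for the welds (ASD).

R_n/Ω ≈ 310 kips

t_e = 0.707 × 0.375 = 0.2651 in; A_we = 0.2651 × 26 = 6.893 in².
Directional factor: 1.0 + 0.5 sin^1.5(90°) = 1.5.
F_nw = 0.6 × 100 × 1.5 = 90 ksi.
R_n/Ω = (90 × 6.893) / 2.0 = 310.2 kips.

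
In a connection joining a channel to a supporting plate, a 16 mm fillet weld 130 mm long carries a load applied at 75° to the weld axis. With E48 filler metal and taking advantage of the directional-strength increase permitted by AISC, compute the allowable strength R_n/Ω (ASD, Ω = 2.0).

R_n/Ω ≈ 312 kN

E48XX → F_EXX = 480 MPa.
t_e = 0.707 × 16 = 11.31 mm; A_we = 11.31 × 130 = 1471 mm².
Directional factor: 1.0 + 0.5 sin^1.5(75°) = 1.475.
F_nw = 0.6 × 480 × 1.475 = 424.7 MPa.
R_n/Ω = (424.7 × 1471) / 2.0 × 10⁻³ = 312.3 kN.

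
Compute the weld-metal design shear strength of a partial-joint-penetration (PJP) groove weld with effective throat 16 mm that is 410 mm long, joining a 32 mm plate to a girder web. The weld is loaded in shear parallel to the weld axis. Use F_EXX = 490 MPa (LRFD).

Effective throat (given) t_e = 16 mm.
A_we = 16 × 410 = 6560 mm².
F_nw = 0.6 F_EXX = 294 MPa.
φR_n = 0.75 × 294 × 6560 × 10⁻³ = 1446 kN.

φR_n ≈ 1450 kN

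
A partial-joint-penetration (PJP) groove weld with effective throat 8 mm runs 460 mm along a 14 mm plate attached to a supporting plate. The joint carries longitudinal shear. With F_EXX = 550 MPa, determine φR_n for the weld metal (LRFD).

Effective throat (given) t_e = 8 mm.
A_we = 8 × 460 = 3680 mm².
F_nw = 0.6 F_EXX = 330 MPa.
φR_n = 0.75 × 330 × 3680 × 10⁻³ = 910.8 kN.

φR_n ≈ 911 kN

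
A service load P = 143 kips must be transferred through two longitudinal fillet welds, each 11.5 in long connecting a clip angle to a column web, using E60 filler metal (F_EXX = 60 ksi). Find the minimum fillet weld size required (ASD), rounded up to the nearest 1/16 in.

Total weld length L = 23 in.
Required throat t_e = P × Ω / (0.6 F_EXX × L) = 143 × 2.0 / (0.6 × 60 × 23) = 0.3454 in.
Required leg w = t_e / 0.707 = 0.4886 in → use 1/2 in.

w = 1/2 in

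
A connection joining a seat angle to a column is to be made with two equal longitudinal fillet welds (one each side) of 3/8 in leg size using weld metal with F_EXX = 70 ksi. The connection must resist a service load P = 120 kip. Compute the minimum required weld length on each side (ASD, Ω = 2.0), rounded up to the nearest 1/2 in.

Throat t_e = 0.707 × 0.375 = 0.2651 in.
r_n/Ω = (0.6 × 70 × 0.2651) / 2.0 = 5.568 kip/in.
L_req = P / (r_n/Ω) = 120 / 5.568 = 21.55 in total.
Per side: 21.55 / 2 = 10.78 in.
Round up → use L = 11 in on each side.

L = 11 in on each side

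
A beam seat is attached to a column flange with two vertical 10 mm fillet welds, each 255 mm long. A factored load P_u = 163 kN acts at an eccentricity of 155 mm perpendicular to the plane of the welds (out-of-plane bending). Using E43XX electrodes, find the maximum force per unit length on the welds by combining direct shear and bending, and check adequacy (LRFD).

f_max ≈ 1210 N/mm; adequate

E43XX → F_EXX = 430 MPa.
L_w = 2 × 255 = 510 mm; section modulus (unit throat) S = 2 × L²/6 = 21680 mm².
Direct shear f_v = P/L_w = 163×10³/510 = 319.6 N/mm.
Moment M = P × e = 163×10³ × 155 = 25265000 N·mm; bending f_b = M/S = 1166 N/mm.
f_max = √(f_v² + f_b²) = √(319.6² + 1166²) = 1209 N/mm.
φr_n = 0.75 × 0.6 × 430 × (0.707 × 10) = 1368 N/mm → adequate.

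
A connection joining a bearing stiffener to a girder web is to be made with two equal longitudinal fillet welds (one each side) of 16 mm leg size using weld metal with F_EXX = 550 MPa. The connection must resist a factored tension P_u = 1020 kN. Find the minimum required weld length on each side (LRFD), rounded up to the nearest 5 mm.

L = 185 mm on each side

Throat t_e = 0.707 × 16 = 11.31 mm.
φr_n = 0.75 × 0.6 × 550 × 11.31 × 10⁻³ = 2.8 kN/mm.
L_req = P_u / φr_n = 1020 / 2.8 = 364.3 mm total.
Per side: 364.3 / 2 = 182.2 mm.
Round up → use L = 185 mm on each side.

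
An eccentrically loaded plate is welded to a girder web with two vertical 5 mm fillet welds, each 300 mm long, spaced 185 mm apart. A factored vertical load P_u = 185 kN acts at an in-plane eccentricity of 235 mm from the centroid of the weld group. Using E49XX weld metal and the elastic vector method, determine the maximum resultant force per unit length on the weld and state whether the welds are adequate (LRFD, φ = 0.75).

f_max ≈ 992 N/mm; NOT adequate

E49XX → F_EXX = 490 MPa.
Total weld length L_w = 600 mm. Treat welds as unit-width lines.
Polar moment about centroid: J = 2[d³/12 + d(b/2)²] = 2[300³/12 + 300×92.5²] = 9634000 mm³.
Direct shear f_v = P/L_w = 185×10³ / 600 = 308.3 N/mm (vertical).
Torsion M = P·e = 185×10³ × 235 = 43475000 N·mm.
Critical point at (x, y) = (92.5, 150) from centroid. f_tx = M·y/J = 676.9 N/mm; f_ty = M·x/J = 417.4 N/mm.
Resultant f_max = √[f_tx² + (f_v + f_ty)²] = √[676.9² + (308.3 + 417.4)²] = 992.4 N/mm.
Capacity per unit length: φr_n = 0.75 × 0.6 × 490 × (0.707 × 5) = 779.5 N/mm.
992.4 > 779.5 → NOT adequate.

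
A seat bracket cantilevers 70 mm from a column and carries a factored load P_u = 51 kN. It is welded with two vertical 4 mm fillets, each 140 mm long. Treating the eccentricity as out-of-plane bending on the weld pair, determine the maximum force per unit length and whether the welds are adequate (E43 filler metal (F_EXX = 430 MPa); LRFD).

L_w = 2 × 140 = 280 mm; section modulus (unit throat) S = 2 × L²/6 = 6533 mm².
Direct shear f_v = P/L_w = 51×10³/280 = 182.1 N/mm.
Moment M = P × e = 51×10³ × 70 = 3570000 N·mm; bending f_b = M/S = 546.4 N/mm.
f_max = √(f_v² + f_b²) = √(182.1² + 546.4²) = 576 N/mm.
φr_n = 0.75 × 0.6 × 430 × (0.707 × 4) = 547.2 N/mm → NOT adequate.

f_max ≈ 576 N/mm; NOT adequate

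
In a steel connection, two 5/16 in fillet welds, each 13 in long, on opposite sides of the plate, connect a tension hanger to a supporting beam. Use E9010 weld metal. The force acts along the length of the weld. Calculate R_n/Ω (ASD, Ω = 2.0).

E90XX → F_EXX = 90 ksi.
Effective throat t_e = 0.707 × 0.3125 = 0.2209 in.
Total length L = 26 in; A_we = 0.2209 × 26 = 5.744 in².
F_nw = 0.6 F_EXX = 0.6 × 90 = 54 ksi.
R_n = 54 × 5.744 = 310.2 kip; R_n/Ω = 310.2/2.0 = 155.1 kip.

R_n/Ω ≈ 155 kip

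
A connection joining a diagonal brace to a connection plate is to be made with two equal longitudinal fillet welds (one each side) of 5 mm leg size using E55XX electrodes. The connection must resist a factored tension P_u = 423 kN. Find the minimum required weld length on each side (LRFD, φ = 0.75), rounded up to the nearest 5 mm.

L = 245 mm on each side

E55XX → F_EXX = 550 MPa.
Throat t_e = 0.707 × 5 = 3.535 mm.
φr_n = 0.75 × 0.6 × 550 × 3.535 × 10⁻³ = 0.8749 kN/mm.
L_req = P_u / φr_n = 423 / 0.8749 = 483.5 mm total.
Per side: 483.5 / 2 = 241.7 mm.
Round up → use L = 245 mm on each side.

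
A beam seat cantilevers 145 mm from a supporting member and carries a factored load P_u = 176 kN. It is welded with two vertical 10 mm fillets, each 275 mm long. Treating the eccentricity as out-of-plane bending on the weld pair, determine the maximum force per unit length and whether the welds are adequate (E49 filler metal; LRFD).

f_max ≈ 1060 N/mm; adequate

E49XX → F_EXX = 490 MPa.
L_w = 2 × 275 = 550 mm; section modulus (unit throat) S = 2 × L²/6 = 25210 mm².
Direct shear f_v = P/L_w = 176×10³/550 = 320 N/mm.
Moment M = P × e = 176×10³ × 145 = 25520000 N·mm; bending f_b = M/S = 1012 N/mm.
f_max = √(f_v² + f_b²) = √(320² + 1012²) = 1062 N/mm.
φr_n = 0.75 × 0.6 × 490 × (0.707 × 10) = 1559 N/mm → adequate.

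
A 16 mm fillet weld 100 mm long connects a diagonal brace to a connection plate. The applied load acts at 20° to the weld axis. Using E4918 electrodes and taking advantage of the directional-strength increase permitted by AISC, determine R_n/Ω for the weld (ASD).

E49XX → F_EXX = 490 MPa.
t_e = 0.707 × 16 = 11.31 mm; A_we = 11.31 × 100 = 1131 mm².
Directional factor: 1.0 + 0.5 sin^1.5(20°) = 1.1.
F_nw = 0.6 × 490 × 1.1 = 323.4 MPa.
R_n/Ω = (323.4 × 1131) / 2.0 × 10⁻³ = 182.9 kN.

R_n/Ω ≈ 183 kN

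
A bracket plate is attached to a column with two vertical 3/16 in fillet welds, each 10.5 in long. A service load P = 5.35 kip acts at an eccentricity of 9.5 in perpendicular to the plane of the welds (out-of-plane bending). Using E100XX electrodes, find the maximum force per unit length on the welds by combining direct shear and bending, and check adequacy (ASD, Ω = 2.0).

f_max ≈ 1.41 kip/in; adequate

E100XX → F_EXX = 100 ksi.
L_w = 2 × 10.5 = 21 in; section modulus (unit throat) S = 2 × L²/6 = 36.75 in².
Direct shear f_v = P/L_w = 5.35/21 = 0.2548 kip/in.
Moment M = P × e = 5.35 × 9.5 = 50.825 kip·in; bending f_b = M/S = 1.383 kip/in.
f_max = √(f_v² + f_b²) = √(0.2548² + 1.383²) = 1.406 kip/in.
r_n/Ω = (1/2.0) × 0.6 × 100 × (0.707 × 0.1875) = 3.977 kip/in → adequate.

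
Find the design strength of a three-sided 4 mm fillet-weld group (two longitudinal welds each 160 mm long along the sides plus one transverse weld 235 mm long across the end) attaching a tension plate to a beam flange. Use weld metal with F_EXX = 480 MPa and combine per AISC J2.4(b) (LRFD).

φR_n ≈ 381 kN

t_e = 0.707 × 4 = 2.828 mm.
R_nwl = 0.6 × 480 × 2.828 × 320 × 10⁻³ = 260.6 kN (longitudinal, 2 welds).
R_nwt = 0.6 × 480 × 2.828 × 235 × 10⁻³ = 191.4 kN (transverse, base value).
(i) R_nwl + R_nwt = 452 kN; (ii) 0.85 R_nwl + 1.5 R_nwt = 508.6 kN.
R_n = max = 508.6 kN [governs: (ii)]; φR_n = 381.5 kN.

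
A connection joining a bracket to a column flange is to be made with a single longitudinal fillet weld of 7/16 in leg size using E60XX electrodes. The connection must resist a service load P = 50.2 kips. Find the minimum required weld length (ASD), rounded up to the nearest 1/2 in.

L = 9.5 in

E60XX → F_EXX = 60 ksi.
Throat t_e = 0.707 × 0.4375 = 0.3093 in.
r_n/Ω = (0.6 × 60 × 0.3093) / 2.0 = 5.568 kip/in.
L_req = P / (r_n/Ω) = 50.2 / 5.568 = 9.016 in total.
Round up → use L = 9.5 in.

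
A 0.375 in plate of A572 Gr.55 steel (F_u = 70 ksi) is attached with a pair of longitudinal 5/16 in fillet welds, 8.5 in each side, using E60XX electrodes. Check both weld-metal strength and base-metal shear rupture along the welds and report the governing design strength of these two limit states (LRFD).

φR_n ≈ 101 kip (weld metal governs)

E60XX → F_EXX = 60 ksi.
t_e = 0.707 × 0.3125 = 0.2209 in; L = 17 in.
Weld metal: φR_n = 0.75 × 0.6 × 60 × 0.2209 × 17 = 101.4 kip.
Base metal (shear rupture): φR_n = 0.75 × 0.6 × 70 × 0.375 × 17 = 200.8 kip.
Governing: weld metal.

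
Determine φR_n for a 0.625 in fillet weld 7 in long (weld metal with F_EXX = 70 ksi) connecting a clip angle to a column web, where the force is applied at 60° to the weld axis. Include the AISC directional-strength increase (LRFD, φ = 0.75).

t_e = 0.707 × 0.625 = 0.4419 in; A_we = 0.4419 × 7 = 3.093 in².
Directional factor: 1.0 + 0.5 sin^1.5(60°) = 1.403.
F_nw = 0.6 × 70 × 1.403 = 58.92 ksi.
φR_n = 0.75 × 58.92 × 3.093 = 136.7 kips.

φR_n ≈ 137 kips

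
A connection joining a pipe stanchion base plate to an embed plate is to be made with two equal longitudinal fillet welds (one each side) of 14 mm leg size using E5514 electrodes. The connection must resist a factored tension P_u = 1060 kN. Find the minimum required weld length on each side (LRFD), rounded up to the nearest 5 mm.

L = 220 mm on each side

E55XX → F_EXX = 550 MPa.
Throat t_e = 0.707 × 14 = 9.898 mm.
φr_n = 0.75 × 0.6 × 550 × 9.898 × 10⁻³ = 2.45 kN/mm.
L_req = P_u / φr_n = 1060 / 2.45 = 432.7 mm total.
Per side: 432.7 / 2 = 216.3 mm.
Round up → use L = 220 mm on each side.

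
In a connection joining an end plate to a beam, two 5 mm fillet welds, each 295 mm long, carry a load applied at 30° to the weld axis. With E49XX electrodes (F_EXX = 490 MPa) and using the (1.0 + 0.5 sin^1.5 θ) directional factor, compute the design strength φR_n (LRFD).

t_e = 0.707 × 5 = 3.535 mm; A_we = 3.535 × 590 = 2086 mm².
Directional factor: 1.0 + 0.5 sin^1.5(30°) = 1.177.
F_nw = 0.6 × 490 × 1.177 = 346 MPa.
φR_n = 0.75 × 346 × 2086 × 10⁻³ = 541.2 kN.

φR_n ≈ 541 kN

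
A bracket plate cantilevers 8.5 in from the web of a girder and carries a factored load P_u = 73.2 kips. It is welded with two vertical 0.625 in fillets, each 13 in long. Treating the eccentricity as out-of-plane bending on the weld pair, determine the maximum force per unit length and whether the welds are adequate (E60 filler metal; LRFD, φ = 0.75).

f_max ≈ 11.4 kip/in; adequate

E60XX → F_EXX = 60 ksi.
L_w = 2 × 13 = 26 in; section modulus (unit throat) S = 2 × L²/6 = 56.33 in².
Direct shear f_v = P/L_w = 73.2/26 = 2.815 kip/in.
Moment M = P × e = 73.2 × 8.5 = 622.2 kip·in; bending f_b = M/S = 11.04 kip/in.
f_max = √(f_v² + f_b²) = √(2.815² + 11.04²) = 11.4 kip/in.
φr_n = 0.75 × 0.6 × 60 × (0.707 × 0.625) = 11.93 kip/in → adequate.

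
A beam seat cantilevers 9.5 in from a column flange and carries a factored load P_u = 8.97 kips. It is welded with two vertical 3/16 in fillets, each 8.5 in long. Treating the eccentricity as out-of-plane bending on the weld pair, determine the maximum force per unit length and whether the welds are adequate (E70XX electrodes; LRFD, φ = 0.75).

f_max ≈ 3.58 kip/in; adequate

E70XX → F_EXX = 70 ksi.
L_w = 2 × 8.5 = 17 in; section modulus (unit throat) S = 2 × L²/6 = 24.08 in².
Direct shear f_v = P/L_w = 8.97/17 = 0.5276 kip/in.
Moment M = P × e = 8.97 × 9.5 = 85.215 kip·in; bending f_b = M/S = 3.538 kip/in.
f_max = √(f_v² + f_b²) = √(0.5276² + 3.538²) = 3.577 kip/in.
φr_n = 0.75 × 0.6 × 70 × (0.707 × 0.1875) = 4.176 kip/in → adequate.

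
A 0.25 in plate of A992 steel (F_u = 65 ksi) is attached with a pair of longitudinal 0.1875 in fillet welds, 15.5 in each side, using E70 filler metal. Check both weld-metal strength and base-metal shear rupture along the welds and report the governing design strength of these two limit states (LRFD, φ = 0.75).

E70XX → F_EXX = 70 ksi.
t_e = 0.707 × 0.1875 = 0.1326 in; L = 31 in.
Weld metal: φR_n = 0.75 × 0.6 × 70 × 0.1326 × 31 = 129.4 kips.
Base metal (shear rupture): φR_n = 0.75 × 0.6 × 65 × 0.25 × 31 = 226.7 kips.
Governing: weld metal.

φR_n ≈ 129 kips (weld metal governs)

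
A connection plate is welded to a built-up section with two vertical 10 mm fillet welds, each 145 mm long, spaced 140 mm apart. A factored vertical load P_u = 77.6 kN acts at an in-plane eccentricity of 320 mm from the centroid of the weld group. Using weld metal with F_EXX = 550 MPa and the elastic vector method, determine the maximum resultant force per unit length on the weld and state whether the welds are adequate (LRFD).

f_max ≈ 1500 N/mm; adequate

Total weld length L_w = 290 mm. Treat welds as unit-width lines.
Polar moment about centroid: J = 2[d³/12 + d(b/2)²] = 2[145³/12 + 145×70²] = 1929000 mm³.
Direct shear f_v = P/L_w = 77.6×10³ / 290 = 267.6 N/mm (vertical).
Torsion M = P·e = 77.6×10³ × 320 = 24832000 N·mm.
Critical point at (x, y) = (70, 72.5) from centroid. f_tx = M·y/J = 933.2 N/mm; f_ty = M·x/J = 901.1 N/mm.
Resultant f_max = √[f_tx² + (f_v + f_ty)²] = √[933.2² + (267.6 + 901.1)²] = 1496 N/mm.
Capacity per unit length: φr_n = 0.75 × 0.6 × 550 × (0.707 × 10) = 1750 N/mm.
1496 ≤ 1750 → adequate.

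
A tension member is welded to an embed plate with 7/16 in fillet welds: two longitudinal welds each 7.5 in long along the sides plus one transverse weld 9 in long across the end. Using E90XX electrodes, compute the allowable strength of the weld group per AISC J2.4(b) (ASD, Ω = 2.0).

R_n/Ω ≈ 219 kips

E90XX → F_EXX = 90 ksi.
t_e = 0.707 × 0.4375 = 0.3093 in.
R_nwl = 0.6 × 90 × 0.3093 × 15 = 250.5 kips (longitudinal, 2 welds).
R_nwt = 0.6 × 90 × 0.3093 × 9 = 150.3 kips (transverse, base value).
(i) R_nwl + R_nwt = 400.9 kips; (ii) 0.85 R_nwl + 1.5 R_nwt = 438.5 kips.
R_n = max = 438.5 kips [governs: (ii)]; R_n/Ω = 219.2 kips.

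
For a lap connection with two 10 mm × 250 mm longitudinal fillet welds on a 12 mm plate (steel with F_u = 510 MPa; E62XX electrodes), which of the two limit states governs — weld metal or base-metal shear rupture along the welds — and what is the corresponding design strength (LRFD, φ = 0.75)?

φR_n ≈ 986 kN (weld metal governs)

E62XX → F_EXX = 620 MPa.
t_e = 0.707 × 10 = 7.07 mm; L = 500 mm.
Weld metal: φR_n = 0.75 × 0.6 × 620 × 7.07 × 500 × 10⁻³ = 986.3 kN.
Base metal (shear rupture): φR_n = 0.75 × 0.6 × 510 × 12 × 500 × 10⁻³ = 1377 kN.
Governing: weld metal.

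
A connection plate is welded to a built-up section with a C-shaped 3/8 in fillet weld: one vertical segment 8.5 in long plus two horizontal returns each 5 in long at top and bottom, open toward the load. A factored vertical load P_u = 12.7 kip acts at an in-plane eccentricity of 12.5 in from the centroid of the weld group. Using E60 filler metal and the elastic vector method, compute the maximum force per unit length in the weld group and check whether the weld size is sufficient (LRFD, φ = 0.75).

f_max ≈ 3.65 kip/in; adequate

E60XX → F_EXX = 60 ksi.
Total weld length L_w = 18.5 in. Treat welds as unit-width lines.
Centroid: x̄ = 2×5×2.5 / 18.5 = 1.351 in from the vertical weld.
Polar moment about centroid: J = I_x + I_y = [8.5³/12 + 2×5×4.25²] + [8.5×1.351² + 2(5³/12 + 5×1.149²)] = 281.4 in³.
Direct shear f_v = P/L_w = 12.7 / 18.5 = 0.6865 kip/in (vertical).
Torsion M = P·e = 12.7 × 12.5 = 158.75 kip·in.
Critical point at (x, y) = (3.649, 4.25) from centroid. f_tx = M·y/J = 2.398 kip/in; f_ty = M·x/J = 2.059 kip/in.
Resultant f_max = √[f_tx² + (f_v + f_ty)²] = √[2.398² + (0.6865 + 2.059)²] = 3.645 kip/in.
Capacity per unit length: φr_n = 0.75 × 0.6 × 60 × (0.707 × 0.375) = 7.158 kip/in.
3.645 ≤ 7.158 → adequate.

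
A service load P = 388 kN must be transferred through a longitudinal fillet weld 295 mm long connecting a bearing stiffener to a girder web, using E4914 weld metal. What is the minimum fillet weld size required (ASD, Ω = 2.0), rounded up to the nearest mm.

w = 13 mm

E49XX → F_EXX = 490 MPa.
Total weld length L = 295 mm.
Required throat t_e = P × Ω / (0.6 F_EXX × L) = 388 × 2.0 / (0.6 × 490 × 295 × 10⁻³) = 8.947 mm.
Required leg w = t_e / 0.707 = 12.66 mm → use 13 mm.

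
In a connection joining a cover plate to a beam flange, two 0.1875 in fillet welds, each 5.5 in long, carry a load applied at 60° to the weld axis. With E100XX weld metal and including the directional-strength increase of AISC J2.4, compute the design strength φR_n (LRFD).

E100XX → F_EXX = 100 ksi.
t_e = 0.707 × 0.1875 = 0.1326 in; A_we = 0.1326 × 11 = 1.458 in².
Directional factor: 1.0 + 0.5 sin^1.5(60°) = 1.403.
F_nw = 0.6 × 100 × 1.403 = 84.18 ksi.
φR_n = 0.75 × 84.18 × 1.458 = 92.06 kips.

φR_n ≈ 92.1 kips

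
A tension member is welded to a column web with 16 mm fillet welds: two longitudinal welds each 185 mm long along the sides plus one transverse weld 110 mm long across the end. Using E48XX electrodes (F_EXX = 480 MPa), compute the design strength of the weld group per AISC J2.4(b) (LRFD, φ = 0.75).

t_e = 0.707 × 16 = 11.31 mm.
R_nwl = 0.6 × 480 × 11.31 × 370 × 10⁻³ = 1205 kN (longitudinal, 2 welds).
R_nwt = 0.6 × 480 × 11.31 × 110 × 10⁻³ = 358.4 kN (transverse, base value).
(i) R_nwl + R_nwt = 1564 kN; (ii) 0.85 R_nwl + 1.5 R_nwt = 1562 kN.
R_n = max = 1564 kN [governs: (i)]; φR_n = 1173 kN.

φR_n ≈ 1170 kN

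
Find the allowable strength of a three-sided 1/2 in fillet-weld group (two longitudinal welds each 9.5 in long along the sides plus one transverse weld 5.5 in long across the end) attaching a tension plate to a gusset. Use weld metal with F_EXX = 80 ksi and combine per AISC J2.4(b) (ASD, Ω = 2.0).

R_n/Ω ≈ 208 kip

t_e = 0.707 × 0.5 = 0.3535 in.
R_nwl = 0.6 × 80 × 0.3535 × 19 = 322.4 kip (longitudinal, 2 welds).
R_nwt = 0.6 × 80 × 0.3535 × 5.5 = 93.32 kip (transverse, base value).
(i) R_nwl + R_nwt = 415.7 kip; (ii) 0.85 R_nwl + 1.5 R_nwt = 414 kip.
R_n = max = 415.7 kip [governs: (i)]; R_n/Ω = 207.9 kip.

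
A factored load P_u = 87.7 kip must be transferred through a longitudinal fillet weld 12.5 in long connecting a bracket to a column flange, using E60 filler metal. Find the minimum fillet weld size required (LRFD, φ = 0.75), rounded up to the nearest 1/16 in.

w = 3/8 in

E60XX → F_EXX = 60 ksi.
Total weld length L = 12.5 in.
Required throat t_e = P_u / (φ × 0.6 F_EXX × L) = 87.7 / (0.75 × 0.6 × 60 × 12.5) = 0.2599 in.
Required leg w = t_e / 0.707 = 0.3675 in → use 3/8 in.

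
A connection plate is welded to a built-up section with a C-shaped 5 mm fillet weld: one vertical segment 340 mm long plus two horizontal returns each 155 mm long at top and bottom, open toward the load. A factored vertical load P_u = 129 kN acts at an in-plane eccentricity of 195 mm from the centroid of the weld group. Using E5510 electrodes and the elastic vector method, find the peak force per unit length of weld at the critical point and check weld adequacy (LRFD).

f_max ≈ 516 N/mm; adequate

E55XX → F_EXX = 550 MPa.
Total weld length L_w = 650 mm. Treat welds as unit-width lines.
Centroid: x̄ = 2×155×77.5 / 650 = 36.96 mm from the vertical weld.
Polar moment about centroid: J = I_x + I_y = [340³/12 + 2×155×170²] + [340×36.96² + 2(155³/12 + 155×40.54²)] = 13830000 mm³.
Direct shear f_v = P/L_w = 129×10³ / 650 = 198.5 N/mm (vertical).
Torsion M = P·e = 129×10³ × 195 = 25155000 N·mm.
Critical point at (x, y) = (118, 170) from centroid. f_tx = M·y/J = 309.2 N/mm; f_ty = M·x/J = 214.7 N/mm.
Resultant f_max = √[f_tx² + (f_v + f_ty)²] = √[309.2² + (198.5 + 214.7)²] = 516.1 N/mm.
Capacity per unit length: φr_n = 0.75 × 0.6 × 550 × (0.707 × 5) = 874.9 N/mm.
516.1 ≤ 874.9 → adequate.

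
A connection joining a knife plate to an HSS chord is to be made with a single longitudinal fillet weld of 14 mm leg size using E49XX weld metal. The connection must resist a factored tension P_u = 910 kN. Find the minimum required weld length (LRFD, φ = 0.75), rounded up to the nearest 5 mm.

L = 420 mm

E49XX → F_EXX = 490 MPa.
Throat t_e = 0.707 × 14 = 9.898 mm.
φr_n = 0.75 × 0.6 × 490 × 9.898 × 10⁻³ = 2.183 kN/mm.
L_req = P_u / φr_n = 910 / 2.183 = 417 mm total.
Round up → use L = 420 mm.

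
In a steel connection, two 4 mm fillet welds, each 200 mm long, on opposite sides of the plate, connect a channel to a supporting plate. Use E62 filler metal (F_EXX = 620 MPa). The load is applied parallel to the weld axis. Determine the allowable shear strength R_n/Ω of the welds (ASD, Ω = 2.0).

R_n/Ω ≈ 210 kN

Effective throat t_e = 0.707 × 4 = 2.828 mm.
Total length L = 400 mm; A_we = 2.828 × 400 = 1131 mm².
F_nw = 0.6 F_EXX = 0.6 × 620 = 372 MPa.
R_n = 372 × 1131 × 10⁻³ = 420.8 kN; R_n/Ω = 420.8/2.0 = 210.4 kN.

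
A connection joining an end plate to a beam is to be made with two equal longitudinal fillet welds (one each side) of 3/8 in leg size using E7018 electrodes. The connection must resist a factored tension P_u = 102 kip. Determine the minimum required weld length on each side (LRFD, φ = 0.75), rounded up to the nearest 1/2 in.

E70XX → F_EXX = 70 ksi.
Throat t_e = 0.707 × 0.375 = 0.2651 in.
φr_n = 0.75 × 0.6 × 70 × 0.2651 = 8.351 kip/in.
L_req = P_u / φr_n = 102 / 8.351 = 12.21 in total.
Per side: 12.21 / 2 = 6.107 in.
Round up → use L = 6.5 in on each side.

L = 6.5 in on each side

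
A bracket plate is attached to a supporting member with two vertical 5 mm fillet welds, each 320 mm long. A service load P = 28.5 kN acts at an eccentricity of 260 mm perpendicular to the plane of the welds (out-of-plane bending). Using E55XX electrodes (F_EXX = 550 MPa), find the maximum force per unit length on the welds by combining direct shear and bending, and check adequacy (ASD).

f_max ≈ 222 N/mm; adequate

L_w = 2 × 320 = 640 mm; section modulus (unit throat) S = 2 × L²/6 = 34130 mm².
Direct shear f_v = P/L_w = 28.5×10³/640 = 44.53 N/mm.
Moment M = P × e = 28.5×10³ × 260 = 7410000 N·mm; bending f_b = M/S = 217.1 N/mm.
f_max = √(f_v² + f_b²) = √(44.53² + 217.1²) = 221.6 N/mm.
r_n/Ω = (1/2.0) × 0.6 × 550 × (0.707 × 5) = 583.3 N/mm → adequate.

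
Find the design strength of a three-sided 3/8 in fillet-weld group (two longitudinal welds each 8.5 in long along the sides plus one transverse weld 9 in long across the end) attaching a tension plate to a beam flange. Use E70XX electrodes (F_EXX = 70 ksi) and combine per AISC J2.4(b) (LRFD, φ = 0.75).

t_e = 0.707 × 0.375 = 0.2651 in.
R_nwl = 0.6 × 70 × 0.2651 × 17 = 189.3 kip (longitudinal, 2 welds).
R_nwt = 0.6 × 70 × 0.2651 × 9 = 100.2 kip (transverse, base value).
(i) R_nwl + R_nwt = 289.5 kip; (ii) 0.85 R_nwl + 1.5 R_nwt = 311.2 kip.
R_n = max = 311.2 kip [governs: (ii)]; φR_n = 233.4 kip.

φR_n ≈ 233 kip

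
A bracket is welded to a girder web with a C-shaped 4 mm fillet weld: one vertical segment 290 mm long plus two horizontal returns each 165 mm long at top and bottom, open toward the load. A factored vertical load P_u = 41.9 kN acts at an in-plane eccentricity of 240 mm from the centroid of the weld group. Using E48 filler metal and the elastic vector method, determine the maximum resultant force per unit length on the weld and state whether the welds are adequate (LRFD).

E48XX → F_EXX = 480 MPa.
Total weld length L_w = 620 mm. Treat welds as unit-width lines.
Centroid: x̄ = 2×165×82.5 / 620 = 43.91 mm from the vertical weld.
Polar moment about centroid: J = I_x + I_y = [290³/12 + 2×165×145²] + [290×43.91² + 2(165³/12 + 165×38.59²)] = 10770000 mm³.
Direct shear f_v = P/L_w = 41.9×10³ / 620 = 67.58 N/mm (vertical).
Torsion M = P·e = 41.9×10³ × 240 = 10056000 N·mm.
Critical point at (x, y) = (121.1, 145) from centroid. f_tx = M·y/J = 135.4 N/mm; f_ty = M·x/J = 113.1 N/mm.
Resultant f_max = √[f_tx² + (f_v + f_ty)²] = √[135.4² + (67.58 + 113.1)²] = 225.7 N/mm.
Capacity per unit length: φr_n = 0.75 × 0.6 × 480 × (0.707 × 4) = 610.8 N/mm.
225.7 ≤ 610.8 → adequate.

f_max ≈ 226 N/mm; adequate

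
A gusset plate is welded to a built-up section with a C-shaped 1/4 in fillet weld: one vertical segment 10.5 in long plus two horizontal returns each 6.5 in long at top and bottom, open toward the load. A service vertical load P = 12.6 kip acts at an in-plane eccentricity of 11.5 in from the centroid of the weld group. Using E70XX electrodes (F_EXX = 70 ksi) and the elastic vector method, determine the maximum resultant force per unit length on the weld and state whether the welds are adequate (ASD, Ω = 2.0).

f_max ≈ 2.21 kip/in; adequate

Total weld length L_w = 23.5 in. Treat welds as unit-width lines.
Centroid: x̄ = 2×6.5×3.25 / 23.5 = 1.798 in from the vertical weld.
Polar moment about centroid: J = I_x + I_y = [10.5³/12 + 2×6.5×5.25²] + [10.5×1.798² + 2(6.5³/12 + 6.5×1.452²)] = 561.9 in³.
Direct shear f_v = P/L_w = 12.6 / 23.5 = 0.5362 kip/in (vertical).
Torsion M = P·e = 12.6 × 11.5 = 144.9 kip·in.
Critical point at (x, y) = (4.702, 5.25) from centroid. f_tx = M·y/J = 1.354 kip/in; f_ty = M·x/J = 1.213 kip/in.
Resultant f_max = √[f_tx² + (f_v + f_ty)²] = √[1.354² + (0.5362 + 1.213)²] = 2.212 kip/in.
Capacity per unit length: r_n/Ω = (1/2.0) × 0.6 × 70 × (0.707 × 0.25) = 3.712 kip/in.
2.212 ≤ 3.712 → adequate.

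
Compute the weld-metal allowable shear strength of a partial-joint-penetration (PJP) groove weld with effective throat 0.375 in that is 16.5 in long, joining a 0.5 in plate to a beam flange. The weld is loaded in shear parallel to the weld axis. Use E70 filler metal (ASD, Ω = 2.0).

R_n/Ω ≈ 130 kips

E70XX → F_EXX = 70 ksi.
Effective throat (given) t_e = 0.375 in.
A_we = 0.375 × 16.5 = 6.188 in².
F_nw = 0.6 F_EXX = 42 ksi.
R_n/Ω = (42 × 6.188) / 2.0 = 129.9 kips.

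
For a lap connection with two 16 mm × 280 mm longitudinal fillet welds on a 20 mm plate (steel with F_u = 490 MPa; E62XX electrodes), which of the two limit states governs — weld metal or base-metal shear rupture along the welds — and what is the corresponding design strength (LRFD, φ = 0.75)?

φR_n ≈ 1770 kN (weld metal governs)

E62XX → F_EXX = 620 MPa.
t_e = 0.707 × 16 = 11.31 mm; L = 560 mm.
Weld metal: φR_n = 0.75 × 0.6 × 620 × 11.31 × 560 × 10⁻³ = 1767 kN.
Base metal (shear rupture): φR_n = 0.75 × 0.6 × 490 × 20 × 560 × 10⁻³ = 2470 kN.
Governing: weld metal.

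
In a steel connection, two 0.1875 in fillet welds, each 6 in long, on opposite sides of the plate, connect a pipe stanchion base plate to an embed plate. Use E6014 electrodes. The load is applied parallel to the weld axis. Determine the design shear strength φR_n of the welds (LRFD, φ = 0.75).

E60XX → F_EXX = 60 ksi.
Effective throat t_e = 0.707 × 0.1875 = 0.1326 in.
Total length L = 12 in; A_we = 0.1326 × 12 = 1.591 in².
F_nw = 0.6 F_EXX = 0.6 × 60 = 36 ksi.
φR_n = 0.75 × 36 × 1.591 = 42.95 kip.

φR_n ≈ 43 kip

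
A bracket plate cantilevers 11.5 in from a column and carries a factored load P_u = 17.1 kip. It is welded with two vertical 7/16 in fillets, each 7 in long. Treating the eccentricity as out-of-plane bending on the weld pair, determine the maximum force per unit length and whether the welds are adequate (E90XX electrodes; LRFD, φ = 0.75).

f_max ≈ 12.1 kip/in; adequate

E90XX → F_EXX = 90 ksi.
L_w = 2 × 7 = 14 in; section modulus (unit throat) S = 2 × L²/6 = 16.33 in².
Direct shear f_v = P/L_w = 17.1/14 = 1.221 kip/in.
Moment M = P × e = 17.1 × 11.5 = 196.65 kip·in; bending f_b = M/S = 12.04 kip/in.
f_max = √(f_v² + f_b²) = √(1.221² + 12.04²) = 12.1 kip/in.
φr_n = 0.75 × 0.6 × 90 × (0.707 × 0.4375) = 12.53 kip/in → adequate.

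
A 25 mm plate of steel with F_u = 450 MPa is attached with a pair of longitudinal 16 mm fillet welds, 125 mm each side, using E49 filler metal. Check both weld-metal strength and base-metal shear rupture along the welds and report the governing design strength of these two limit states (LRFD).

E49XX → F_EXX = 490 MPa.
t_e = 0.707 × 16 = 11.31 mm; L = 250 mm.
Weld metal: φR_n = 0.75 × 0.6 × 490 × 11.31 × 250 × 10⁻³ = 623.6 kN.
Base metal (shear rupture): φR_n = 0.75 × 0.6 × 450 × 25 × 250 × 10⁻³ = 1266 kN.
Governing: weld metal.

φR_n ≈ 624 kN (weld metal governs)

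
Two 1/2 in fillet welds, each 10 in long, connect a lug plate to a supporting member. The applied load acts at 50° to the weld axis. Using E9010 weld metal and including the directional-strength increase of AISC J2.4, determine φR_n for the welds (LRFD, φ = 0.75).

φR_n ≈ 382 kip

E90XX → F_EXX = 90 ksi.
t_e = 0.707 × 0.5 = 0.3535 in; A_we = 0.3535 × 20 = 7.07 in².
Directional factor: 1.0 + 0.5 sin^1.5(50°) = 1.335.
F_nw = 0.6 × 90 × 1.335 = 72.1 ksi.
φR_n = 0.75 × 72.1 × 7.07 = 382.3 kip.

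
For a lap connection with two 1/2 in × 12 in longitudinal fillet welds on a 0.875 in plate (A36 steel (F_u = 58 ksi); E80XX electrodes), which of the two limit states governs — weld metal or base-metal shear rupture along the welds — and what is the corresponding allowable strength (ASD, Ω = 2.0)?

R_n/Ω ≈ 204 kips (weld metal governs)

E80XX → F_EXX = 80 ksi.
t_e = 0.707 × 0.5 = 0.3535 in; L = 24 in.
Weld metal: R_n/Ω = (1/2.0) × 0.6 × 80 × 0.3535 × 24 = 203.6 kips.
Base metal (shear rupture): R_n/Ω = (1/2.0) × 0.6 × 58 × 0.875 × 24 = 365.4 kips.
Governing: weld metal.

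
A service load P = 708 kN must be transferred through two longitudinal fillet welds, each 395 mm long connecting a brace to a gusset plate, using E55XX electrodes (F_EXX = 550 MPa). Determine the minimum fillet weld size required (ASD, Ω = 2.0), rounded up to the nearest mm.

w = 8 mm

Total weld length L = 790 mm.
Required throat t_e = P × Ω / (0.6 F_EXX × L) = 708 × 2.0 / (0.6 × 550 × 790 × 10⁻³) = 5.432 mm.
Required leg w = t_e / 0.707 = 7.683 mm → use 8 mm.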